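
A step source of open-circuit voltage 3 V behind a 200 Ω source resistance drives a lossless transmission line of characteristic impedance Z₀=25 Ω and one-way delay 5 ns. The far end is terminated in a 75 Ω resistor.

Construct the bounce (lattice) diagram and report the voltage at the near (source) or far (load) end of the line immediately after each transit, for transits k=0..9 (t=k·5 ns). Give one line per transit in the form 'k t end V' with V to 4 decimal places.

0 0 source 0.3333
1 5 load 0.5000
2 10 source 0.6296
3 15 load 0.6944
4 20 source 0.7449
5 25 load 0.7701
6 30 source 0.7897
7 35 load 0.7995
8 40 source 0.8071
9 45 load 0.8109

Γ_L=0.500000, Γ_S=0.777778; launch V₁=3·25/225=0.333333
k=0 src: V=0.3333
k=1 load: inc=0.333333, refl=0.333333·0.500000=0.1667; V=0.000000+0.333333+0.166667=0.5000
k=2 src: inc=0.166667, refl=0.166667·0.777778=0.1296; V=0.333333+0.166667+0.129630=0.6296
k=3 load: inc=0.129630, refl=0.129630·0.500000=0.0648; V=0.500000+0.129630+0.064815=0.6944
k=4 src: inc=0.064815, refl=0.064815·0.777778=0.0504; V=0.629630+0.064815+0.050412=0.7449
k=5 load: inc=0.050412, refl=0.050412·0.500000=0.0252; V=0.694444+0.050412+0.025206=0.7701
k=6 src: inc=0.025206, refl=0.025206·0.777778=0.0196; V=0.744856+0.025206+0.019604=0.7897
k=7 load: inc=0.019604, refl=0.019604·0.500000=0.0098; V=0.770062+0.019604+0.009802=0.7995
k=8 src: inc=0.009802, refl=0.009802·0.777778=0.0076; V=0.789666+0.009802+0.007624=0.8071
k=9 load: inc=0.007624, refl=0.007624·0.500000=0.0038; V=0.799468+0.007624+0.003812=0.8109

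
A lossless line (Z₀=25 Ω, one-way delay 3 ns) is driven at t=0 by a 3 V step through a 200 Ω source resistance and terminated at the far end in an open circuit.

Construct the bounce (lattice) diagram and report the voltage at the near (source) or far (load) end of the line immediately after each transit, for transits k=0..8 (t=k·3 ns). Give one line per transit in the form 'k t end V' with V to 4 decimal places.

0 0 source 0.3333
1 3 load 0.6667
2 6 source 0.9259
3 9 load 1.1852
4 12 source 1.3868
5 15 load 1.5885
6 18 source 1.7453
7 21 load 1.9021
8 24 source 2.0241

Γ_L=1.000000, Γ_S=0.777778; launch V₁=3·25/225=0.333333
k=0 src: V=0.3333
k=1 load: inc=0.333333, refl=0.333333·1.000000=0.3333; V=0.000000+0.333333+0.333333=0.6667
k=2 src: inc=0.333333, refl=0.333333·0.777778=0.2593; V=0.333333+0.333333+0.259259=0.9259
k=3 load: inc=0.259259, refl=0.259259·1.000000=0.2593; V=0.666667+0.259259+0.259259=1.1852
k=4 src: inc=0.259259, refl=0.259259·0.777778=0.2016; V=0.925926+0.259259+0.201646=1.3868
k=5 load: inc=0.201646, refl=0.201646·1.000000=0.2016; V=1.185185+0.201646+0.201646=1.5885
k=6 src: inc=0.201646, refl=0.201646·0.777778=0.1568; V=1.386831+0.201646+0.156836=1.7453
k=7 load: inc=0.156836, refl=0.156836·1.000000=0.1568; V=1.588477+0.156836+0.156836=1.9021
k=8 src: inc=0.156836, refl=0.156836·0.777778=0.1220; V=1.745313+0.156836+0.121983=2.0241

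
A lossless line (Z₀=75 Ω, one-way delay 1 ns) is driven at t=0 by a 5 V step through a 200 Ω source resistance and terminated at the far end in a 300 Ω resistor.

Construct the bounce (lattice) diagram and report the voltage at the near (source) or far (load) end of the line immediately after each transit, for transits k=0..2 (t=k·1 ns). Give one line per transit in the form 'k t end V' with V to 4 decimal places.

Γ_L=0.600000, Γ_S=0.454545; launch V₁=5·75/275=1.363636
k=0 src: V=1.3636
k=1 load: inc=1.363636, refl=1.363636·0.600000=0.8182; V=0.000000+1.363636+0.818182=2.1818
k=2 src: inc=0.818182, refl=0.818182·0.454545=0.3719; V=1.363636+0.818182+0.371901=2.5537

0 0 source 1.3636
1 1 load 2.1818
2 2 source 2.5537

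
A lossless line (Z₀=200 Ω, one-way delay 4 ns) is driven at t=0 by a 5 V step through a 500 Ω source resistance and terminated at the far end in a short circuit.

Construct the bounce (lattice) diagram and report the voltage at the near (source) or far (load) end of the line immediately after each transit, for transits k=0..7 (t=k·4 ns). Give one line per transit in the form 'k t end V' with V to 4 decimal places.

0 0 source 1.4286
1 4 load 0.0000
2 8 source -0.6122
3 12 load 0.0000
4 16 source 0.2624
5 20 load 0.0000
6 24 source -0.1125
7 28 load 0.0000

Γ_L=-1.000000, Γ_S=0.428571; launch V₁=5·200/700=1.428571
k=0 src: V=1.4286
k=1 load: inc=1.428571, refl=1.428571·-1.000000=-1.4286; V=0.000000+1.428571+-1.428571=0.0000
k=2 src: inc=-1.428571, refl=-1.428571·0.428571=-0.6122; V=1.428571+-1.428571+-0.612245=-0.6122
k=3 load: inc=-0.612245, refl=-0.612245·-1.000000=0.6122; V=0.000000+-0.612245+0.612245=0.0000
k=4 src: inc=0.612245, refl=0.612245·0.428571=0.2624; V=-0.612245+0.612245+0.262391=0.2624
k=5 load: inc=0.262391, refl=0.262391·-1.000000=-0.2624; V=0.000000+0.262391+-0.262391=0.0000
k=6 src: inc=-0.262391, refl=-0.262391·0.428571=-0.1125; V=0.262391+-0.262391+-0.112453=-0.1125
k=7 load: inc=-0.112453, refl=-0.112453·-1.000000=0.1125; V=0.000000+-0.112453+0.112453=0.0000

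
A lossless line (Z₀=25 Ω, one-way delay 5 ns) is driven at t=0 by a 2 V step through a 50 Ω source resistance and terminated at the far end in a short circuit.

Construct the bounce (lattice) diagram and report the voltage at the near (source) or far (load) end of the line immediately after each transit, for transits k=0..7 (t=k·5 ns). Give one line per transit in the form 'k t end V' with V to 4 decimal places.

0 0 source 0.6667
1 5 load 0.0000
2 10 source -0.2222
3 15 load 0.0000
4 20 source 0.0741
5 25 load 0.0000
6 30 source -0.0247
7 35 load 0.0000

Γ_L=-1.000000, Γ_S=0.333333; launch V₁=2·25/75=0.666667
k=0 src: V=0.6667
k=1 load: inc=0.666667, refl=0.666667·-1.000000=-0.6667; V=0.000000+0.666667+-0.666667=0.0000
k=2 src: inc=-0.666667, refl=-0.666667·0.333333=-0.2222; V=0.666667+-0.666667+-0.222222=-0.2222
k=3 load: inc=-0.222222, refl=-0.222222·-1.000000=0.2222; V=0.000000+-0.222222+0.222222=0.0000
k=4 src: inc=0.222222, refl=0.222222·0.333333=0.0741; V=-0.222222+0.222222+0.074074=0.0741
k=5 load: inc=0.074074, refl=0.074074·-1.000000=-0.0741; V=0.000000+0.074074+-0.074074=0.0000
k=6 src: inc=-0.074074, refl=-0.074074·0.333333=-0.0247; V=0.074074+-0.074074+-0.024691=-0.0247
k=7 load: inc=-0.024691, refl=-0.024691·-1.000000=0.0247; V=0.000000+-0.024691+0.024691=0.0000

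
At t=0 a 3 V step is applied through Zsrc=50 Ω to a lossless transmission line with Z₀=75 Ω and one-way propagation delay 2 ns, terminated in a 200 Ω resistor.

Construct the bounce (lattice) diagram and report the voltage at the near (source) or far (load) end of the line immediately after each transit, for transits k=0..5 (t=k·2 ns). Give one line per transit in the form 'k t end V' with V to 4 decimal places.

Γ_L=0.454545, Γ_S=-0.200000; launch V₁=3·75/125=1.800000
k=0 src: V=1.8000
k=1 load: inc=1.800000, refl=1.800000·0.454545=0.8182; V=0.000000+1.800000+0.818182=2.6182
k=2 src: inc=0.818182, refl=0.818182·-0.200000=-0.1636; V=1.800000+0.818182+-0.163636=2.4545
k=3 load: inc=-0.163636, refl=-0.163636·0.454545=-0.0744; V=2.618182+-0.163636+-0.074380=2.3802
k=4 src: inc=-0.074380, refl=-0.074380·-0.200000=0.0149; V=2.454545+-0.074380+0.014876=2.3950
k=5 load: inc=0.014876, refl=0.014876·0.454545=0.0068; V=2.380165+0.014876+0.006762=2.4018

0 0 source 1.8000
1 2 load 2.6182
2 4 source 2.4545
3 6 load 2.3802
4 8 source 2.3950
5 10 load 2.4018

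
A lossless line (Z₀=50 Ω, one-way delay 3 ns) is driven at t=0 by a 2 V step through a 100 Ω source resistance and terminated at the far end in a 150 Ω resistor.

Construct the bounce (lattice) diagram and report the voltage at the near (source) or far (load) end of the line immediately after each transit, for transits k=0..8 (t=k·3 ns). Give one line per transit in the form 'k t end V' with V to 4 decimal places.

0 0 source 0.6667
1 3 load 1.0000
2 6 source 1.1111
3 9 load 1.1667
4 12 source 1.1852
5 15 load 1.1944
6 18 source 1.1975
7 21 load 1.1991
8 24 source 1.1996

Γ_L=0.500000, Γ_S=0.333333; launch V₁=2·50/150=0.666667
k=0 src: V=0.6667
k=1 load: inc=0.666667, refl=0.666667·0.500000=0.3333; V=0.000000+0.666667+0.333333=1.0000
k=2 src: inc=0.333333, refl=0.333333·0.333333=0.1111; V=0.666667+0.333333+0.111111=1.1111
k=3 load: inc=0.111111, refl=0.111111·0.500000=0.0556; V=1.000000+0.111111+0.055556=1.1667
k=4 src: inc=0.055556, refl=0.055556·0.333333=0.0185; V=1.111111+0.055556+0.018519=1.1852
k=5 load: inc=0.018519, refl=0.018519·0.500000=0.0093; V=1.166667+0.018519+0.009259=1.1944
k=6 src: inc=0.009259, refl=0.009259·0.333333=0.0031; V=1.185185+0.009259+0.003086=1.1975
k=7 load: inc=0.003086, refl=0.003086·0.500000=0.0015; V=1.194444+0.003086+0.001543=1.1991
k=8 src: inc=0.001543, refl=0.001543·0.333333=0.0005; V=1.197531+0.001543+0.000514=1.1996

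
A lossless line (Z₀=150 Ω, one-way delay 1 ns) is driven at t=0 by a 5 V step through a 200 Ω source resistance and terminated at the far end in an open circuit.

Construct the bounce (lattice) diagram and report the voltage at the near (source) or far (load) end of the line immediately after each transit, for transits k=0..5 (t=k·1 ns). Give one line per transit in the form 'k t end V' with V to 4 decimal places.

0 0 source 2.1429
1 1 load 4.2857
2 2 source 4.5918
3 3 load 4.8980
4 4 source 4.9417
5 5 load 4.9854

Γ_L=1.000000, Γ_S=0.142857; launch V₁=5·150/350=2.142857
k=0 src: V=2.1429
k=1 load: inc=2.142857, refl=2.142857·1.000000=2.1429; V=0.000000+2.142857+2.142857=4.2857
k=2 src: inc=2.142857, refl=2.142857·0.142857=0.3061; V=2.142857+2.142857+0.306122=4.5918
k=3 load: inc=0.306122, refl=0.306122·1.000000=0.3061; V=4.285714+0.306122+0.306122=4.8980
k=4 src: inc=0.306122, refl=0.306122·0.142857=0.0437; V=4.591837+0.306122+0.043732=4.9417
k=5 load: inc=0.043732, refl=0.043732·1.000000=0.0437; V=4.897959+0.043732+0.043732=4.9854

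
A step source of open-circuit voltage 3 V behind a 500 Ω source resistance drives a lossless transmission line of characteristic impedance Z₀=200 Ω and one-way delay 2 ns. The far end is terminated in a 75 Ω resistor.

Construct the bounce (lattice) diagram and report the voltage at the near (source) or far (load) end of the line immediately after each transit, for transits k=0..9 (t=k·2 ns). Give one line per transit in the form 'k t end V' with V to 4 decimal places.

0 0 source 0.8571
1 2 load 0.4675
2 4 source 0.3006
3 6 load 0.3765
4 8 source 0.4090
5 10 load 0.3942
6 12 source 0.3879
7 14 load 0.3907
8 16 source 0.3920
9 18 load 0.3914

Γ_L=-0.454545, Γ_S=0.428571; launch V₁=3·200/700=0.857143
k=0 src: V=0.8571
k=1 load: inc=0.857143, refl=0.857143·-0.454545=-0.3896; V=0.000000+0.857143+-0.389610=0.4675
k=2 src: inc=-0.389610, refl=-0.389610·0.428571=-0.1670; V=0.857143+-0.389610+-0.166976=0.3006
k=3 load: inc=-0.166976, refl=-0.166976·-0.454545=0.0759; V=0.467532+-0.166976+0.075898=0.3765
k=4 src: inc=0.075898, refl=0.075898·0.428571=0.0325; V=0.300557+0.075898+0.032528=0.4090
k=5 load: inc=0.032528, refl=0.032528·-0.454545=-0.0148; V=0.376455+0.032528+-0.014785=0.3942
k=6 src: inc=-0.014785, refl=-0.014785·0.428571=-0.0063; V=0.408982+-0.014785+-0.006337=0.3879
k=7 load: inc=-0.006337, refl=-0.006337·-0.454545=0.0029; V=0.394197+-0.006337+0.002880=0.3907
k=8 src: inc=0.002880, refl=0.002880·0.428571=0.0012; V=0.387861+0.002880+0.001234=0.3920
k=9 load: inc=0.001234, refl=0.001234·-0.454545=-0.0006; V=0.390741+0.001234+-0.000561=0.3914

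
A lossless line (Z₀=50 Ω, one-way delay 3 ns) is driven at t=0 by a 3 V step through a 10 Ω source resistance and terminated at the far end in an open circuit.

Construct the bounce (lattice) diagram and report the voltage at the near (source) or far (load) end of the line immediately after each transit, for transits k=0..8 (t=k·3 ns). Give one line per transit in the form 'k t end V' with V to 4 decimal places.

0 0 source 2.5000
1 3 load 5.0000
2 6 source 3.3333
3 9 load 1.6667
4 12 source 2.7778
5 15 load 3.8889
6 18 source 3.1481
7 21 load 2.4074
8 24 source 2.9012

Γ_L=1.000000, Γ_S=-0.666667; launch V₁=3·50/60=2.500000
k=0 src: V=2.5000
k=1 load: inc=2.500000, refl=2.500000·1.000000=2.5000; V=0.000000+2.500000+2.500000=5.0000
k=2 src: inc=2.500000, refl=2.500000·-0.666667=-1.6667; V=2.500000+2.500000+-1.666667=3.3333
k=3 load: inc=-1.666667, refl=-1.666667·1.000000=-1.6667; V=5.000000+-1.666667+-1.666667=1.6667
k=4 src: inc=-1.666667, refl=-1.666667·-0.666667=1.1111; V=3.333333+-1.666667+1.111111=2.7778
k=5 load: inc=1.111111, refl=1.111111·1.000000=1.1111; V=1.666667+1.111111+1.111111=3.8889
k=6 src: inc=1.111111, refl=1.111111·-0.666667=-0.7407; V=2.777778+1.111111+-0.740741=3.1481
k=7 load: inc=-0.740741, refl=-0.740741·1.000000=-0.7407; V=3.888889+-0.740741+-0.740741=2.4074
k=8 src: inc=-0.740741, refl=-0.740741·-0.666667=0.4938; V=3.148148+-0.740741+0.493827=2.9012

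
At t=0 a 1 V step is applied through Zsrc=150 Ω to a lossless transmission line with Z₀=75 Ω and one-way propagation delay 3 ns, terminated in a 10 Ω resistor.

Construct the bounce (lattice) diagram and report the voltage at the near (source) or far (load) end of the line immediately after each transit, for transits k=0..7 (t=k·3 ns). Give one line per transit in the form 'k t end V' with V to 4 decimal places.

Γ_L=-0.764706, Γ_S=0.333333; launch V₁=1·75/225=0.333333
k=0 src: V=0.3333
k=1 load: inc=0.333333, refl=0.333333·-0.764706=-0.2549; V=0.000000+0.333333+-0.254902=0.0784
k=2 src: inc=-0.254902, refl=-0.254902·0.333333=-0.0850; V=0.333333+-0.254902+-0.084967=-0.0065
k=3 load: inc=-0.084967, refl=-0.084967·-0.764706=0.0650; V=0.078431+-0.084967+0.064975=0.0584
k=4 src: inc=0.064975, refl=0.064975·0.333333=0.0217; V=-0.006536+0.064975+0.021658=0.0801
k=5 load: inc=0.021658, refl=0.021658·-0.764706=-0.0166; V=0.058439+0.021658+-0.016562=0.0635
k=6 src: inc=-0.016562, refl=-0.016562·0.333333=-0.0055; V=0.080097+-0.016562+-0.005521=0.0580
k=7 load: inc=-0.005521, refl=-0.005521·-0.764706=0.0042; V=0.063535+-0.005521+0.004222=0.0622

0 0 source 0.3333
1 3 load 0.0784
2 6 source -0.0065
3 9 load 0.0584
4 12 source 0.0801
5 15 load 0.0635
6 18 source 0.0580
7 21 load 0.0622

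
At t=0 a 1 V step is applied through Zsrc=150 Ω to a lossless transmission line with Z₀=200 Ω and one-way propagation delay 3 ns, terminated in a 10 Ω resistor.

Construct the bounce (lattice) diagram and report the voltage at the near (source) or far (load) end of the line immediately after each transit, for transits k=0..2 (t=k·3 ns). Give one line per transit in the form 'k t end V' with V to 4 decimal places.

0 0 source 0.5714
1 3 load 0.0544
2 6 source 0.1283

Γ_L=-0.904762, Γ_S=-0.142857; launch V₁=1·200/350=0.571429
k=0 src: V=0.5714
k=1 load: inc=0.571429, refl=0.571429·-0.904762=-0.5170; V=0.000000+0.571429+-0.517007=0.0544
k=2 src: inc=-0.517007, refl=-0.517007·-0.142857=0.0739; V=0.571429+-0.517007+0.073858=0.1283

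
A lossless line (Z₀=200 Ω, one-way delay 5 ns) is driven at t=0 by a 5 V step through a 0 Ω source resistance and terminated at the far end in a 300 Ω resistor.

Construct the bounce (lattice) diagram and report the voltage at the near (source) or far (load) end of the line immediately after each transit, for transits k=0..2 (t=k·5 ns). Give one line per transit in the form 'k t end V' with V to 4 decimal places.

Γ_L=0.200000, Γ_S=-1.000000; launch V₁=5·200/200=5.000000
k=0 src: V=5.0000
k=1 load: inc=5.000000, refl=5.000000·0.200000=1.0000; V=0.000000+5.000000+1.000000=6.0000
k=2 src: inc=1.000000, refl=1.000000·-1.000000=-1.0000; V=5.000000+1.000000+-1.000000=5.0000

0 0 source 5.0000
1 5 load 6.0000
2 10 source 5.0000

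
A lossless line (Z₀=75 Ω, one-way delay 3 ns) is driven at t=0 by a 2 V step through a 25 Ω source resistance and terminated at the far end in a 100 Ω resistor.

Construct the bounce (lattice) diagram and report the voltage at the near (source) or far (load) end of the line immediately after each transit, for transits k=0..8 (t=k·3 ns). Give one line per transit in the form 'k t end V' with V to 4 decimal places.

Γ_L=0.142857, Γ_S=-0.500000; launch V₁=2·75/100=1.500000
k=0 src: V=1.5000
k=1 load: inc=1.500000, refl=1.500000·0.142857=0.2143; V=0.000000+1.500000+0.214286=1.7143
k=2 src: inc=0.214286, refl=0.214286·-0.500000=-0.1071; V=1.500000+0.214286+-0.107143=1.6071
k=3 load: inc=-0.107143, refl=-0.107143·0.142857=-0.0153; V=1.714286+-0.107143+-0.015306=1.5918
k=4 src: inc=-0.015306, refl=-0.015306·-0.500000=0.0077; V=1.607143+-0.015306+0.007653=1.5995
k=5 load: inc=0.007653, refl=0.007653·0.142857=0.0011; V=1.591837+0.007653+0.001093=1.6006
k=6 src: inc=0.001093, refl=0.001093·-0.500000=-0.0005; V=1.599490+0.001093+-0.000547=1.6000
k=7 load: inc=-0.000547, refl=-0.000547·0.142857=-0.0001; V=1.600583+-0.000547+-0.000078=1.6000
k=8 src: inc=-0.000078, refl=-0.000078·-0.500000=0.0000; V=1.600036+-0.000078+0.000039=1.6000

0 0 source 1.5000
1 3 load 1.7143
2 6 source 1.6071
3 9 load 1.5918
4 12 source 1.5995
5 15 load 1.6006
6 18 source 1.6000
7 21 load 1.6000
8 24 source 1.6000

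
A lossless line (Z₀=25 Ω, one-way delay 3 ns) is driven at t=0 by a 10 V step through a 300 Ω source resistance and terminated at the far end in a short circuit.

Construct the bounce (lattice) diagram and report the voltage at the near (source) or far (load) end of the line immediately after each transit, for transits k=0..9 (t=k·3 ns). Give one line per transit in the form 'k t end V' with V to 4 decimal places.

0 0 source 0.7692
1 3 load 0.0000
2 6 source -0.6509
3 9 load 0.0000
4 12 source 0.5508
5 15 load 0.0000
6 18 source -0.4660
7 21 load 0.0000
8 24 source 0.3943
9 27 load 0.0000

Γ_L=-1.000000, Γ_S=0.846154; launch V₁=10·25/325=0.769231
k=0 src: V=0.7692
k=1 load: inc=0.769231, refl=0.769231·-1.000000=-0.7692; V=0.000000+0.769231+-0.769231=0.0000
k=2 src: inc=-0.769231, refl=-0.769231·0.846154=-0.6509; V=0.769231+-0.769231+-0.650888=-0.6509
k=3 load: inc=-0.650888, refl=-0.650888·-1.000000=0.6509; V=0.000000+-0.650888+0.650888=0.0000
k=4 src: inc=0.650888, refl=0.650888·0.846154=0.5508; V=-0.650888+0.650888+0.550751=0.5508
k=5 load: inc=0.550751, refl=0.550751·-1.000000=-0.5508; V=0.000000+0.550751+-0.550751=0.0000
k=6 src: inc=-0.550751, refl=-0.550751·0.846154=-0.4660; V=0.550751+-0.550751+-0.466020=-0.4660
k=7 load: inc=-0.466020, refl=-0.466020·-1.000000=0.4660; V=0.000000+-0.466020+0.466020=0.0000
k=8 src: inc=0.466020, refl=0.466020·0.846154=0.3943; V=-0.466020+0.466020+0.394325=0.3943
k=9 load: inc=0.394325, refl=0.394325·-1.000000=-0.3943; V=0.000000+0.394325+-0.394325=0.0000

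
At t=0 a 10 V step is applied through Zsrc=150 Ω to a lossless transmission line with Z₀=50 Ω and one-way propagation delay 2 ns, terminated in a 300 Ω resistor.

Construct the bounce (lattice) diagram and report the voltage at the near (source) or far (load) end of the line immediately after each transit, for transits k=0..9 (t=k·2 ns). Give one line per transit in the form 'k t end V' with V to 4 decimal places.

Γ_L=0.714286, Γ_S=0.500000; launch V₁=10·50/200=2.500000
k=0 src: V=2.5000
k=1 load: inc=2.500000, refl=2.500000·0.714286=1.7857; V=0.000000+2.500000+1.785714=4.2857
k=2 src: inc=1.785714, refl=1.785714·0.500000=0.8929; V=2.500000+1.785714+0.892857=5.1786
k=3 load: inc=0.892857, refl=0.892857·0.714286=0.6378; V=4.285714+0.892857+0.637755=5.8163
k=4 src: inc=0.637755, refl=0.637755·0.500000=0.3189; V=5.178571+0.637755+0.318878=6.1352
k=5 load: inc=0.318878, refl=0.318878·0.714286=0.2278; V=5.816327+0.318878+0.227770=6.3630
k=6 src: inc=0.227770, refl=0.227770·0.500000=0.1139; V=6.135204+0.227770+0.113885=6.4769
k=7 load: inc=0.113885, refl=0.113885·0.714286=0.0813; V=6.362974+0.113885+0.081346=6.5582
k=8 src: inc=0.081346, refl=0.081346·0.500000=0.0407; V=6.476859+0.081346+0.040673=6.5989
k=9 load: inc=0.040673, refl=0.040673·0.714286=0.0291; V=6.558205+0.040673+0.029052=6.6279

0 0 source 2.5000
1 2 load 4.2857
2 4 source 5.1786
3 6 load 5.8163
4 8 source 6.1352
5 10 load 6.3630
6 12 source 6.4769
7 14 load 6.5582
8 16 source 6.5989
9 18 load 6.6279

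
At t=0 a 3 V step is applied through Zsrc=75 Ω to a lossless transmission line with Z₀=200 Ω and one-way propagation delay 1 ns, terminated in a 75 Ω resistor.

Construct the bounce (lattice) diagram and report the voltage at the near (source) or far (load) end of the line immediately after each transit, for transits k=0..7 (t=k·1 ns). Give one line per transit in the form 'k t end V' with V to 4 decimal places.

Γ_L=-0.454545, Γ_S=-0.454545; launch V₁=3·200/275=2.181818
k=0 src: V=2.1818
k=1 load: inc=2.181818, refl=2.181818·-0.454545=-0.9917; V=0.000000+2.181818+-0.991736=1.1901
k=2 src: inc=-0.991736, refl=-0.991736·-0.454545=0.4508; V=2.181818+-0.991736+0.450789=1.6409
k=3 load: inc=0.450789, refl=0.450789·-0.454545=-0.2049; V=1.190083+0.450789+-0.204904=1.4360
k=4 src: inc=-0.204904, refl=-0.204904·-0.454545=0.0931; V=1.640872+-0.204904+0.093138=1.5291
k=5 load: inc=0.093138, refl=0.093138·-0.454545=-0.0423; V=1.435967+0.093138+-0.042336=1.4868
k=6 src: inc=-0.042336, refl=-0.042336·-0.454545=0.0192; V=1.529106+-0.042336+0.019243=1.5060
k=7 load: inc=0.019243, refl=0.019243·-0.454545=-0.0087; V=1.486770+0.019243+-0.008747=1.4973

0 0 source 2.1818
1 1 load 1.1901
2 2 source 1.6409
3 3 load 1.4360
4 4 source 1.5291
5 5 load 1.4868
6 6 source 1.5060
7 7 load 1.4973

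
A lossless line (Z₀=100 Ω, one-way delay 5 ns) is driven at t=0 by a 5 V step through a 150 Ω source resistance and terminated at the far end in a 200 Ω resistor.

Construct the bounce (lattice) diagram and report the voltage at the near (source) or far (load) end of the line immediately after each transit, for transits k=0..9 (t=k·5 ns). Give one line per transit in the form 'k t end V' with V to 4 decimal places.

Γ_L=0.333333, Γ_S=0.200000; launch V₁=5·100/250=2.000000
k=0 src: V=2.0000
k=1 load: inc=2.000000, refl=2.000000·0.333333=0.6667; V=0.000000+2.000000+0.666667=2.6667
k=2 src: inc=0.666667, refl=0.666667·0.200000=0.1333; V=2.000000+0.666667+0.133333=2.8000
k=3 load: inc=0.133333, refl=0.133333·0.333333=0.0444; V=2.666667+0.133333+0.044444=2.8444
k=4 src: inc=0.044444, refl=0.044444·0.200000=0.0089; V=2.800000+0.044444+0.008889=2.8533
k=5 load: inc=0.008889, refl=0.008889·0.333333=0.0030; V=2.844444+0.008889+0.002963=2.8563
k=6 src: inc=0.002963, refl=0.002963·0.200000=0.0006; V=2.853333+0.002963+0.000593=2.8569
k=7 load: inc=0.000593, refl=0.000593·0.333333=0.0002; V=2.856296+0.000593+0.000198=2.8571
k=8 src: inc=0.000198, refl=0.000198·0.200000=0.0000; V=2.856889+0.000198+0.000040=2.8571
k=9 load: inc=0.000040, refl=0.000040·0.333333=0.0000; V=2.857086+0.000040+0.000013=2.8571

0 0 source 2.0000
1 5 load 2.6667
2 10 source 2.8000
3 15 load 2.8444
4 20 source 2.8533
5 25 load 2.8563
6 30 source 2.8569
7 35 load 2.8571
8 40 source 2.8571
9 45 load 2.8571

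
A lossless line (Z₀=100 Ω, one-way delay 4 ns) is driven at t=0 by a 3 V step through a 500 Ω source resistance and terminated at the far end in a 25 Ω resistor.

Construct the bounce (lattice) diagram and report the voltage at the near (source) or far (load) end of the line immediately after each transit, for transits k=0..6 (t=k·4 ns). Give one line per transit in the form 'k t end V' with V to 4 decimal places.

Γ_L=-0.600000, Γ_S=0.666667; launch V₁=3·100/600=0.500000
k=0 src: V=0.5000
k=1 load: inc=0.500000, refl=0.500000·-0.600000=-0.3000; V=0.000000+0.500000+-0.300000=0.2000
k=2 src: inc=-0.300000, refl=-0.300000·0.666667=-0.2000; V=0.500000+-0.300000+-0.200000=0.0000
k=3 load: inc=-0.200000, refl=-0.200000·-0.600000=0.1200; V=0.200000+-0.200000+0.120000=0.1200
k=4 src: inc=0.120000, refl=0.120000·0.666667=0.0800; V=0.000000+0.120000+0.080000=0.2000
k=5 load: inc=0.080000, refl=0.080000·-0.600000=-0.0480; V=0.120000+0.080000+-0.048000=0.1520
k=6 src: inc=-0.048000, refl=-0.048000·0.666667=-0.0320; V=0.200000+-0.048000+-0.032000=0.1200

0 0 source 0.5000
1 4 load 0.2000
2 8 source 0.0000
3 12 load 0.1200
4 16 source 0.2000
5 20 load 0.1520
6 24 source 0.1200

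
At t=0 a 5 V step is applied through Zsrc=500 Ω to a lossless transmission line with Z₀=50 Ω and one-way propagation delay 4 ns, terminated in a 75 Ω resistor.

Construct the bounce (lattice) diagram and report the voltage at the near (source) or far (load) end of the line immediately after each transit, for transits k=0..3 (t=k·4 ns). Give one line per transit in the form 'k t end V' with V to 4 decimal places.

0 0 source 0.4545
1 4 load 0.5455
2 8 source 0.6198
3 12 load 0.6347

Γ_L=0.200000, Γ_S=0.818182; launch V₁=5·50/550=0.454545
k=0 src: V=0.4545
k=1 load: inc=0.454545, refl=0.454545·0.200000=0.0909; V=0.000000+0.454545+0.090909=0.5455
k=2 src: inc=0.090909, refl=0.090909·0.818182=0.0744; V=0.454545+0.090909+0.074380=0.6198
k=3 load: inc=0.074380, refl=0.074380·0.200000=0.0149; V=0.545455+0.074380+0.014876=0.6347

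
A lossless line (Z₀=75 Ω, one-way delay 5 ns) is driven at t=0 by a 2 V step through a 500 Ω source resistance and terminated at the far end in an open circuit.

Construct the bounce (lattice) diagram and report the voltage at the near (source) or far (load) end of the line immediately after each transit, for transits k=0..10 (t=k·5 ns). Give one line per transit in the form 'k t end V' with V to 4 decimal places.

Γ_L=1.000000, Γ_S=0.739130; launch V₁=2·75/575=0.260870
k=0 src: V=0.2609
k=1 load: inc=0.260870, refl=0.260870·1.000000=0.2609; V=0.000000+0.260870+0.260870=0.5217
k=2 src: inc=0.260870, refl=0.260870·0.739130=0.1928; V=0.260870+0.260870+0.192817=0.7146
k=3 load: inc=0.192817, refl=0.192817·1.000000=0.1928; V=0.521739+0.192817+0.192817=0.9074
k=4 src: inc=0.192817, refl=0.192817·0.739130=0.1425; V=0.714556+0.192817+0.142517=1.0499
k=5 load: inc=0.142517, refl=0.142517·1.000000=0.1425; V=0.907372+0.142517+0.142517=1.1924
k=6 src: inc=0.142517, refl=0.142517·0.739130=0.1053; V=1.049889+0.142517+0.105338=1.2977
k=7 load: inc=0.105338, refl=0.105338·1.000000=0.1053; V=1.192406+0.105338+0.105338=1.4031
k=8 src: inc=0.105338, refl=0.105338·0.739130=0.0779; V=1.297744+0.105338+0.077859=1.4809
k=9 load: inc=0.077859, refl=0.077859·1.000000=0.0779; V=1.403082+0.077859+0.077859=1.5588
k=10 src: inc=0.077859, refl=0.077859·0.739130=0.0575; V=1.480941+0.077859+0.057548=1.6163

0 0 source 0.2609
1 5 load 0.5217
2 10 source 0.7146
3 15 load 0.9074
4 20 source 1.0499
5 25 load 1.1924
6 30 source 1.2977
7 35 load 1.4031
8 40 source 1.4809
9 45 load 1.5588
10 50 source 1.6163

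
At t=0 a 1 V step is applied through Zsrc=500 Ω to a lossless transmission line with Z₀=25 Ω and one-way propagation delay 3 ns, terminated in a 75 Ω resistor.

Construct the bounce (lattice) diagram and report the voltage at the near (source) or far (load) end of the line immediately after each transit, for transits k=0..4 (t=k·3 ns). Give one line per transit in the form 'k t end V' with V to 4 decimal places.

0 0 source 0.0476
1 3 load 0.0714
2 6 source 0.0930
3 9 load 0.1037
4 12 source 0.1135

Γ_L=0.500000, Γ_S=0.904762; launch V₁=1·25/525=0.047619
k=0 src: V=0.0476
k=1 load: inc=0.047619, refl=0.047619·0.500000=0.0238; V=0.000000+0.047619+0.023810=0.0714
k=2 src: inc=0.023810, refl=0.023810·0.904762=0.0215; V=0.047619+0.023810+0.021542=0.0930
k=3 load: inc=0.021542, refl=0.021542·0.500000=0.0108; V=0.071429+0.021542+0.010771=0.1037
k=4 src: inc=0.010771, refl=0.010771·0.904762=0.0097; V=0.092971+0.010771+0.009745=0.1135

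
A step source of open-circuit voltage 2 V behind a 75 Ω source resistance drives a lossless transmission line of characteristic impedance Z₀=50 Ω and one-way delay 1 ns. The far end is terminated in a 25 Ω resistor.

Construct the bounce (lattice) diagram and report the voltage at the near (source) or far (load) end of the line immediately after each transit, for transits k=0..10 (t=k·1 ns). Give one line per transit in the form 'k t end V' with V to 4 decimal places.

0 0 source 0.8000
1 1 load 0.5333
2 2 source 0.4800
3 3 load 0.4978
4 4 source 0.5013
5 5 load 0.5001
6 6 source 0.4999
7 7 load 0.5000
8 8 source 0.5000
9 9 load 0.5000
10 10 source 0.5000

Γ_L=-0.333333, Γ_S=0.200000; launch V₁=2·50/125=0.800000
k=0 src: V=0.8000
k=1 load: inc=0.800000, refl=0.800000·-0.333333=-0.2667; V=0.000000+0.800000+-0.266667=0.5333
k=2 src: inc=-0.266667, refl=-0.266667·0.200000=-0.0533; V=0.800000+-0.266667+-0.053333=0.4800
k=3 load: inc=-0.053333, refl=-0.053333·-0.333333=0.0178; V=0.533333+-0.053333+0.017778=0.4978
k=4 src: inc=0.017778, refl=0.017778·0.200000=0.0036; V=0.480000+0.017778+0.003556=0.5013
k=5 load: inc=0.003556, refl=0.003556·-0.333333=-0.0012; V=0.497778+0.003556+-0.001185=0.5001
k=6 src: inc=-0.001185, refl=-0.001185·0.200000=-0.0002; V=0.501333+-0.001185+-0.000237=0.4999
k=7 load: inc=-0.000237, refl=-0.000237·-0.333333=0.0001; V=0.500148+-0.000237+0.000079=0.5000
k=8 src: inc=0.000079, refl=0.000079·0.200000=0.0000; V=0.499911+0.000079+0.000016=0.5000
k=9 load: inc=0.000016, refl=0.000016·-0.333333=-0.0000; V=0.499990+0.000016+-0.000005=0.5000
k=10 src: inc=-0.000005, refl=-0.000005·0.200000=-0.0000; V=0.500006+-0.000005+-0.000001=0.5000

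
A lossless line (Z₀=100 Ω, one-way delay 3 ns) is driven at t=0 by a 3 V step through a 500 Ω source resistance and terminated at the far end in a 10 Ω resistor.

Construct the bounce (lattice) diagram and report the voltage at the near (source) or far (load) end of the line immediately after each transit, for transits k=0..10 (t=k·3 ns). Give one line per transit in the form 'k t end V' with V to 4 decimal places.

0 0 source 0.5000
1 3 load 0.0909
2 6 source -0.1818
3 9 load 0.0413
4 12 source 0.1901
5 15 load 0.0684
6 18 source -0.0128
7 21 load 0.0536
8 24 source 0.0979
9 27 load 0.0617
10 30 source 0.0375

Γ_L=-0.818182, Γ_S=0.666667; launch V₁=3·100/600=0.500000
k=0 src: V=0.5000
k=1 load: inc=0.500000, refl=0.500000·-0.818182=-0.4091; V=0.000000+0.500000+-0.409091=0.0909
k=2 src: inc=-0.409091, refl=-0.409091·0.666667=-0.2727; V=0.500000+-0.409091+-0.272727=-0.1818
k=3 load: inc=-0.272727, refl=-0.272727·-0.818182=0.2231; V=0.090909+-0.272727+0.223140=0.0413
k=4 src: inc=0.223140, refl=0.223140·0.666667=0.1488; V=-0.181818+0.223140+0.148760=0.1901
k=5 load: inc=0.148760, refl=0.148760·-0.818182=-0.1217; V=0.041322+0.148760+-0.121713=0.0684
k=6 src: inc=-0.121713, refl=-0.121713·0.666667=-0.0811; V=0.190083+-0.121713+-0.081142=-0.0128
k=7 load: inc=-0.081142, refl=-0.081142·-0.818182=0.0664; V=0.068370+-0.081142+0.066389=0.0536
k=8 src: inc=0.066389, refl=0.066389·0.666667=0.0443; V=-0.012772+0.066389+0.044259=0.0979
k=9 load: inc=0.044259, refl=0.044259·-0.818182=-0.0362; V=0.053617+0.044259+-0.036212=0.0617
k=10 src: inc=-0.036212, refl=-0.036212·0.666667=-0.0241; V=0.097876+-0.036212+-0.024141=0.0375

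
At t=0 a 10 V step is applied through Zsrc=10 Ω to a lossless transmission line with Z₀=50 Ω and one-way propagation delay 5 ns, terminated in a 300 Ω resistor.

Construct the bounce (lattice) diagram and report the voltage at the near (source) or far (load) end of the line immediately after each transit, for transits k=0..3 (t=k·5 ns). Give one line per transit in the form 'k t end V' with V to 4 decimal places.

Γ_L=0.714286, Γ_S=-0.666667; launch V₁=10·50/60=8.333333
k=0 src: V=8.3333
k=1 load: inc=8.333333, refl=8.333333·0.714286=5.9524; V=0.000000+8.333333+5.952381=14.2857
k=2 src: inc=5.952381, refl=5.952381·-0.666667=-3.9683; V=8.333333+5.952381+-3.968254=10.3175
k=3 load: inc=-3.968254, refl=-3.968254·0.714286=-2.8345; V=14.285714+-3.968254+-2.834467=7.4830

0 0 source 8.3333
1 5 load 14.2857
2 10 source 10.3175
3 15 load 7.4830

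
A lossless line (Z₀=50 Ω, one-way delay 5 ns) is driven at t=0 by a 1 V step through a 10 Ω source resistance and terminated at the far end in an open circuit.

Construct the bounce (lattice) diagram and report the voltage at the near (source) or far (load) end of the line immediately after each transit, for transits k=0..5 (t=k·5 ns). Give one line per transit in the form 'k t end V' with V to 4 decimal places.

Γ_L=1.000000, Γ_S=-0.666667; launch V₁=1·50/60=0.833333
k=0 src: V=0.8333
k=1 load: inc=0.833333, refl=0.833333·1.000000=0.8333; V=0.000000+0.833333+0.833333=1.6667
k=2 src: inc=0.833333, refl=0.833333·-0.666667=-0.5556; V=0.833333+0.833333+-0.555556=1.1111
k=3 load: inc=-0.555556, refl=-0.555556·1.000000=-0.5556; V=1.666667+-0.555556+-0.555556=0.5556
k=4 src: inc=-0.555556, refl=-0.555556·-0.666667=0.3704; V=1.111111+-0.555556+0.370370=0.9259
k=5 load: inc=0.370370, refl=0.370370·1.000000=0.3704; V=0.555556+0.370370+0.370370=1.2963

0 0 source 0.8333
1 5 load 1.6667
2 10 source 1.1111
3 15 load 0.5556
4 20 source 0.9259
5 25 load 1.2963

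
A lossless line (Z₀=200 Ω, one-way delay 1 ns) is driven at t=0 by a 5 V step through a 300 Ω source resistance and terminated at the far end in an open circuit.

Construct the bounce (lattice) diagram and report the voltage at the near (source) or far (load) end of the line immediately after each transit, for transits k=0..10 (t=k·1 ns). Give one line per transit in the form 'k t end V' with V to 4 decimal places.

0 0 source 2.0000
1 1 load 4.0000
2 2 source 4.4000
3 3 load 4.8000
4 4 source 4.8800
5 5 load 4.9600
6 6 source 4.9760
7 7 load 4.9920
8 8 source 4.9952
9 9 load 4.9984
10 10 source 4.9990

Γ_L=1.000000, Γ_S=0.200000; launch V₁=5·200/500=2.000000
k=0 src: V=2.0000
k=1 load: inc=2.000000, refl=2.000000·1.000000=2.0000; V=0.000000+2.000000+2.000000=4.0000
k=2 src: inc=2.000000, refl=2.000000·0.200000=0.4000; V=2.000000+2.000000+0.400000=4.4000
k=3 load: inc=0.400000, refl=0.400000·1.000000=0.4000; V=4.000000+0.400000+0.400000=4.8000
k=4 src: inc=0.400000, refl=0.400000·0.200000=0.0800; V=4.400000+0.400000+0.080000=4.8800
k=5 load: inc=0.080000, refl=0.080000·1.000000=0.0800; V=4.800000+0.080000+0.080000=4.9600
k=6 src: inc=0.080000, refl=0.080000·0.200000=0.0160; V=4.880000+0.080000+0.016000=4.9760
k=7 load: inc=0.016000, refl=0.016000·1.000000=0.0160; V=4.960000+0.016000+0.016000=4.9920
k=8 src: inc=0.016000, refl=0.016000·0.200000=0.0032; V=4.976000+0.016000+0.003200=4.9952
k=9 load: inc=0.003200, refl=0.003200·1.000000=0.0032; V=4.992000+0.003200+0.003200=4.9984
k=10 src: inc=0.003200, refl=0.003200·0.200000=0.0006; V=4.995200+0.003200+0.000640=4.9990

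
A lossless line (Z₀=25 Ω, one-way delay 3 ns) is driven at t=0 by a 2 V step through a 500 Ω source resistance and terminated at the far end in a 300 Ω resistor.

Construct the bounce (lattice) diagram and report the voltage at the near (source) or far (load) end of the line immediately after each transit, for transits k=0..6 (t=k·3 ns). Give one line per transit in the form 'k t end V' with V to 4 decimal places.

Γ_L=0.846154, Γ_S=0.904762; launch V₁=2·25/525=0.095238
k=0 src: V=0.0952
k=1 load: inc=0.095238, refl=0.095238·0.846154=0.0806; V=0.000000+0.095238+0.080586=0.1758
k=2 src: inc=0.080586, refl=0.080586·0.904762=0.0729; V=0.095238+0.080586+0.072911=0.2487
k=3 load: inc=0.072911, refl=0.072911·0.846154=0.0617; V=0.175824+0.072911+0.061694=0.3104
k=4 src: inc=0.061694, refl=0.061694·0.904762=0.0558; V=0.248735+0.061694+0.055818=0.3662
k=5 load: inc=0.055818, refl=0.055818·0.846154=0.0472; V=0.310429+0.055818+0.047231=0.4135
k=6 src: inc=0.047231, refl=0.047231·0.904762=0.0427; V=0.366248+0.047231+0.042733=0.4562

0 0 source 0.0952
1 3 load 0.1758
2 6 source 0.2487
3 9 load 0.3104
4 12 source 0.3662
5 15 load 0.4135
6 18 source 0.4562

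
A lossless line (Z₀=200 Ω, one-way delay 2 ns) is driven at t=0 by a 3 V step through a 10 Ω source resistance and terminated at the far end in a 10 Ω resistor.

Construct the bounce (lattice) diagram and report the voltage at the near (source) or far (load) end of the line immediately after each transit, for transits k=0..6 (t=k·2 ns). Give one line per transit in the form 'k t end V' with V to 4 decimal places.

Γ_L=-0.904762, Γ_S=-0.904762; launch V₁=3·200/210=2.857143
k=0 src: V=2.8571
k=1 load: inc=2.857143, refl=2.857143·-0.904762=-2.5850; V=0.000000+2.857143+-2.585034=0.2721
k=2 src: inc=-2.585034, refl=-2.585034·-0.904762=2.3388; V=2.857143+-2.585034+2.338840=2.6109
k=3 load: inc=2.338840, refl=2.338840·-0.904762=-2.1161; V=0.272109+2.338840+-2.116094=0.4949
k=4 src: inc=-2.116094, refl=-2.116094·-0.904762=1.9146; V=2.610949+-2.116094+1.914561=2.4094
k=5 load: inc=1.914561, refl=1.914561·-0.904762=-1.7322; V=0.494856+1.914561+-1.732222=0.6772
k=6 src: inc=-1.732222, refl=-1.732222·-0.904762=1.5672; V=2.409416+-1.732222+1.567248=2.2444

0 0 source 2.8571
1 2 load 0.2721
2 4 source 2.6109
3 6 load 0.4949
4 8 source 2.4094
5 10 load 0.6772
6 12 source 2.2444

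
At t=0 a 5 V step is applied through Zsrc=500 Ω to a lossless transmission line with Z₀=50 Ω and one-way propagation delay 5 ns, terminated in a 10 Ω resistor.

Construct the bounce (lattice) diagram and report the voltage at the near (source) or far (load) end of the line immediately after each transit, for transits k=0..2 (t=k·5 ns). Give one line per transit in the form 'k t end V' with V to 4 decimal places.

Γ_L=-0.666667, Γ_S=0.818182; launch V₁=5·50/550=0.454545
k=0 src: V=0.4545
k=1 load: inc=0.454545, refl=0.454545·-0.666667=-0.3030; V=0.000000+0.454545+-0.303030=0.1515
k=2 src: inc=-0.303030, refl=-0.303030·0.818182=-0.2479; V=0.454545+-0.303030+-0.247934=-0.0964

0 0 source 0.4545
1 5 load 0.1515
2 10 source -0.0964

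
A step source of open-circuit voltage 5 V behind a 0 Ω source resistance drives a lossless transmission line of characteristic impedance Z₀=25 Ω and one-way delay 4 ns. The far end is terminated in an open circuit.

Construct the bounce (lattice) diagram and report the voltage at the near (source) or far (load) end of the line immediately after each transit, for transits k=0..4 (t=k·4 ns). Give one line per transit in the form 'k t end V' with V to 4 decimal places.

0 0 source 5.0000
1 4 load 10.0000
2 8 source 5.0000
3 12 load 0.0000
4 16 source 5.0000

Γ_L=1.000000, Γ_S=-1.000000; launch V₁=5·25/25=5.000000
k=0 src: V=5.0000
k=1 load: inc=5.000000, refl=5.000000·1.000000=5.0000; V=0.000000+5.000000+5.000000=10.0000
k=2 src: inc=5.000000, refl=5.000000·-1.000000=-5.0000; V=5.000000+5.000000+-5.000000=5.0000
k=3 load: inc=-5.000000, refl=-5.000000·1.000000=-5.0000; V=10.000000+-5.000000+-5.000000=0.0000
k=4 src: inc=-5.000000, refl=-5.000000·-1.000000=5.0000; V=5.000000+-5.000000+5.000000=5.0000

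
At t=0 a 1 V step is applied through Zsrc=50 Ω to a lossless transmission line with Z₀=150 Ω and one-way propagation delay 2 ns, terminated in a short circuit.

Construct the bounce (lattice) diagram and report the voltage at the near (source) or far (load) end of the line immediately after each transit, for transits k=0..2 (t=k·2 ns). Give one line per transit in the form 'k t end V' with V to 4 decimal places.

0 0 source 0.7500
1 2 load 0.0000
2 4 source 0.3750

Γ_L=-1.000000, Γ_S=-0.500000; launch V₁=1·150/200=0.750000
k=0 src: V=0.7500
k=1 load: inc=0.750000, refl=0.750000·-1.000000=-0.7500; V=0.000000+0.750000+-0.750000=0.0000
k=2 src: inc=-0.750000, refl=-0.750000·-0.500000=0.3750; V=0.750000+-0.750000+0.375000=0.3750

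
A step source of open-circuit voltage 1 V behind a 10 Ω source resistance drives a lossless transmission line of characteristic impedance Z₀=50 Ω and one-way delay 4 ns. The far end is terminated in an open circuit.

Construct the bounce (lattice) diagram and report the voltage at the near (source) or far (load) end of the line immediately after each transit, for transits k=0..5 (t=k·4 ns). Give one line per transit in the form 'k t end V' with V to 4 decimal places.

Γ_L=1.000000, Γ_S=-0.666667; launch V₁=1·50/60=0.833333
k=0 src: V=0.8333
k=1 load: inc=0.833333, refl=0.833333·1.000000=0.8333; V=0.000000+0.833333+0.833333=1.6667
k=2 src: inc=0.833333, refl=0.833333·-0.666667=-0.5556; V=0.833333+0.833333+-0.555556=1.1111
k=3 load: inc=-0.555556, refl=-0.555556·1.000000=-0.5556; V=1.666667+-0.555556+-0.555556=0.5556
k=4 src: inc=-0.555556, refl=-0.555556·-0.666667=0.3704; V=1.111111+-0.555556+0.370370=0.9259
k=5 load: inc=0.370370, refl=0.370370·1.000000=0.3704; V=0.555556+0.370370+0.370370=1.2963

0 0 source 0.8333
1 4 load 1.6667
2 8 source 1.1111
3 12 load 0.5556
4 16 source 0.9259
5 20 load 1.2963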